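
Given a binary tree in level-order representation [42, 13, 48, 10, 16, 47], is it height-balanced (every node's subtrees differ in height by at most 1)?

Tree (level-order array): [42, 13, 48, 10, 16, 47]
Definition: a tree is height-balanced if, at every node, |h(left) - h(right)| <= 1 (empty subtree has height -1).
Bottom-up per-node check:
  node 10: h_left=-1, h_right=-1, diff=0 [OK], height=0
  node 16: h_left=-1, h_right=-1, diff=0 [OK], height=0
  node 13: h_left=0, h_right=0, diff=0 [OK], height=1
  node 47: h_left=-1, h_right=-1, diff=0 [OK], height=0
  node 48: h_left=0, h_right=-1, diff=1 [OK], height=1
  node 42: h_left=1, h_right=1, diff=0 [OK], height=2
All nodes satisfy the balance condition.
Result: Balanced


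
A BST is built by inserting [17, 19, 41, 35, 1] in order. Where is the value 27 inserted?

Starting tree (level order): [17, 1, 19, None, None, None, 41, 35]
Insertion path: 17 -> 19 -> 41 -> 35
Result: insert 27 as left child of 35
Final tree (level order): [17, 1, 19, None, None, None, 41, 35, None, 27]


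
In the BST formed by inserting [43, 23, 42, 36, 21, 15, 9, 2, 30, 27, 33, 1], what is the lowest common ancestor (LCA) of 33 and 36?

Tree insertion order: [43, 23, 42, 36, 21, 15, 9, 2, 30, 27, 33, 1]
Tree (level-order array): [43, 23, None, 21, 42, 15, None, 36, None, 9, None, 30, None, 2, None, 27, 33, 1]
In a BST, the LCA of p=33, q=36 is the first node v on the
root-to-leaf path with p <= v <= q (go left if both < v, right if both > v).
Walk from root:
  at 43: both 33 and 36 < 43, go left
  at 23: both 33 and 36 > 23, go right
  at 42: both 33 and 36 < 42, go left
  at 36: 33 <= 36 <= 36, this is the LCA
LCA = 36


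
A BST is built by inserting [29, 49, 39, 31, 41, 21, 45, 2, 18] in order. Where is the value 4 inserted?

Starting tree (level order): [29, 21, 49, 2, None, 39, None, None, 18, 31, 41, None, None, None, None, None, 45]
Insertion path: 29 -> 21 -> 2 -> 18
Result: insert 4 as left child of 18
Final tree (level order): [29, 21, 49, 2, None, 39, None, None, 18, 31, 41, 4, None, None, None, None, 45]


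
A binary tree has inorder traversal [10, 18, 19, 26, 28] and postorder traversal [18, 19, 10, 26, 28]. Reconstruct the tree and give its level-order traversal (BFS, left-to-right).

Inorder:   [10, 18, 19, 26, 28]
Postorder: [18, 19, 10, 26, 28]
Algorithm: postorder visits root last, so walk postorder right-to-left;
each value is the root of the current inorder slice — split it at that
value, recurse on the right subtree first, then the left.
Recursive splits:
  root=28; inorder splits into left=[10, 18, 19, 26], right=[]
  root=26; inorder splits into left=[10, 18, 19], right=[]
  root=10; inorder splits into left=[], right=[18, 19]
  root=19; inorder splits into left=[18], right=[]
  root=18; inorder splits into left=[], right=[]
Reconstructed level-order: [28, 26, 10, 19, 18]


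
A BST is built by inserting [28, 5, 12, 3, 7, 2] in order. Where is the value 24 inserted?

Starting tree (level order): [28, 5, None, 3, 12, 2, None, 7]
Insertion path: 28 -> 5 -> 12
Result: insert 24 as right child of 12
Final tree (level order): [28, 5, None, 3, 12, 2, None, 7, 24]


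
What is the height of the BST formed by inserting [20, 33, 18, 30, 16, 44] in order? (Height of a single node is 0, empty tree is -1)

Insertion order: [20, 33, 18, 30, 16, 44]
Tree (level-order array): [20, 18, 33, 16, None, 30, 44]
Compute height bottom-up (empty subtree = -1):
  height(16) = 1 + max(-1, -1) = 0
  height(18) = 1 + max(0, -1) = 1
  height(30) = 1 + max(-1, -1) = 0
  height(44) = 1 + max(-1, -1) = 0
  height(33) = 1 + max(0, 0) = 1
  height(20) = 1 + max(1, 1) = 2
Height = 2


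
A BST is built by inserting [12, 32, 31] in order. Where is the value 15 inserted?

Starting tree (level order): [12, None, 32, 31]
Insertion path: 12 -> 32 -> 31
Result: insert 15 as left child of 31
Final tree (level order): [12, None, 32, 31, None, 15]


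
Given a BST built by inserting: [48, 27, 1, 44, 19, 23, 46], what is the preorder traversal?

Tree insertion order: [48, 27, 1, 44, 19, 23, 46]
Tree (level-order array): [48, 27, None, 1, 44, None, 19, None, 46, None, 23]
Preorder traversal: [48, 27, 1, 19, 23, 44, 46]


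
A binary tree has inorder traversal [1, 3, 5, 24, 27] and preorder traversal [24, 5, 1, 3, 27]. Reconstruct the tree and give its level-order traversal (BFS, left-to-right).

Inorder:  [1, 3, 5, 24, 27]
Preorder: [24, 5, 1, 3, 27]
Algorithm: preorder visits root first, so consume preorder in order;
for each root, split the current inorder slice at that value into
left-subtree inorder and right-subtree inorder, then recurse.
Recursive splits:
  root=24; inorder splits into left=[1, 3, 5], right=[27]
  root=5; inorder splits into left=[1, 3], right=[]
  root=1; inorder splits into left=[], right=[3]
  root=3; inorder splits into left=[], right=[]
  root=27; inorder splits into left=[], right=[]
Reconstructed level-order: [24, 5, 27, 1, 3]


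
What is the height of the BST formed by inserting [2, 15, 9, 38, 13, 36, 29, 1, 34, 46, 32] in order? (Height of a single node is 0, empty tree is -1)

Insertion order: [2, 15, 9, 38, 13, 36, 29, 1, 34, 46, 32]
Tree (level-order array): [2, 1, 15, None, None, 9, 38, None, 13, 36, 46, None, None, 29, None, None, None, None, 34, 32]
Compute height bottom-up (empty subtree = -1):
  height(1) = 1 + max(-1, -1) = 0
  height(13) = 1 + max(-1, -1) = 0
  height(9) = 1 + max(-1, 0) = 1
  height(32) = 1 + max(-1, -1) = 0
  height(34) = 1 + max(0, -1) = 1
  height(29) = 1 + max(-1, 1) = 2
  height(36) = 1 + max(2, -1) = 3
  height(46) = 1 + max(-1, -1) = 0
  height(38) = 1 + max(3, 0) = 4
  height(15) = 1 + max(1, 4) = 5
  height(2) = 1 + max(0, 5) = 6
Height = 6


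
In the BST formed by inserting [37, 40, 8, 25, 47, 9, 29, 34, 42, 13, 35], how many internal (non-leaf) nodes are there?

Tree built from: [37, 40, 8, 25, 47, 9, 29, 34, 42, 13, 35]
Tree (level-order array): [37, 8, 40, None, 25, None, 47, 9, 29, 42, None, None, 13, None, 34, None, None, None, None, None, 35]
Rule: An internal node has at least one child.
Per-node child counts:
  node 37: 2 child(ren)
  node 8: 1 child(ren)
  node 25: 2 child(ren)
  node 9: 1 child(ren)
  node 13: 0 child(ren)
  node 29: 1 child(ren)
  node 34: 1 child(ren)
  node 35: 0 child(ren)
  node 40: 1 child(ren)
  node 47: 1 child(ren)
  node 42: 0 child(ren)
Matching nodes: [37, 8, 25, 9, 29, 34, 40, 47]
Count of internal (non-leaf) nodes: 8


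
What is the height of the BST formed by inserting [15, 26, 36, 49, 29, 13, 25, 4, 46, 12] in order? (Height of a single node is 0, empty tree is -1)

Insertion order: [15, 26, 36, 49, 29, 13, 25, 4, 46, 12]
Tree (level-order array): [15, 13, 26, 4, None, 25, 36, None, 12, None, None, 29, 49, None, None, None, None, 46]
Compute height bottom-up (empty subtree = -1):
  height(12) = 1 + max(-1, -1) = 0
  height(4) = 1 + max(-1, 0) = 1
  height(13) = 1 + max(1, -1) = 2
  height(25) = 1 + max(-1, -1) = 0
  height(29) = 1 + max(-1, -1) = 0
  height(46) = 1 + max(-1, -1) = 0
  height(49) = 1 + max(0, -1) = 1
  height(36) = 1 + max(0, 1) = 2
  height(26) = 1 + max(0, 2) = 3
  height(15) = 1 + max(2, 3) = 4
Height = 4


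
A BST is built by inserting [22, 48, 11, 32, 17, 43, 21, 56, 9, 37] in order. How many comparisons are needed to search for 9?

Search path for 9: 22 -> 11 -> 9
Found: True
Comparisons: 3


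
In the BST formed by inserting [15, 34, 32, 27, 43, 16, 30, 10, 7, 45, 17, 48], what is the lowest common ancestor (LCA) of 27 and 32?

Tree insertion order: [15, 34, 32, 27, 43, 16, 30, 10, 7, 45, 17, 48]
Tree (level-order array): [15, 10, 34, 7, None, 32, 43, None, None, 27, None, None, 45, 16, 30, None, 48, None, 17]
In a BST, the LCA of p=27, q=32 is the first node v on the
root-to-leaf path with p <= v <= q (go left if both < v, right if both > v).
Walk from root:
  at 15: both 27 and 32 > 15, go right
  at 34: both 27 and 32 < 34, go left
  at 32: 27 <= 32 <= 32, this is the LCA
LCA = 32


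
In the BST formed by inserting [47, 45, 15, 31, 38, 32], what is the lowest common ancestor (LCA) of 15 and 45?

Tree insertion order: [47, 45, 15, 31, 38, 32]
Tree (level-order array): [47, 45, None, 15, None, None, 31, None, 38, 32]
In a BST, the LCA of p=15, q=45 is the first node v on the
root-to-leaf path with p <= v <= q (go left if both < v, right if both > v).
Walk from root:
  at 47: both 15 and 45 < 47, go left
  at 45: 15 <= 45 <= 45, this is the LCA
LCA = 45


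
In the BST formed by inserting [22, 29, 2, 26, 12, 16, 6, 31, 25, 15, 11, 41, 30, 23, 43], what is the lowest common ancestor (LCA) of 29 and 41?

Tree insertion order: [22, 29, 2, 26, 12, 16, 6, 31, 25, 15, 11, 41, 30, 23, 43]
Tree (level-order array): [22, 2, 29, None, 12, 26, 31, 6, 16, 25, None, 30, 41, None, 11, 15, None, 23, None, None, None, None, 43]
In a BST, the LCA of p=29, q=41 is the first node v on the
root-to-leaf path with p <= v <= q (go left if both < v, right if both > v).
Walk from root:
  at 22: both 29 and 41 > 22, go right
  at 29: 29 <= 29 <= 41, this is the LCA
LCA = 29


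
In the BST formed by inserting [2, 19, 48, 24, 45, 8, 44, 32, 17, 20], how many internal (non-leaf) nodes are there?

Tree built from: [2, 19, 48, 24, 45, 8, 44, 32, 17, 20]
Tree (level-order array): [2, None, 19, 8, 48, None, 17, 24, None, None, None, 20, 45, None, None, 44, None, 32]
Rule: An internal node has at least one child.
Per-node child counts:
  node 2: 1 child(ren)
  node 19: 2 child(ren)
  node 8: 1 child(ren)
  node 17: 0 child(ren)
  node 48: 1 child(ren)
  node 24: 2 child(ren)
  node 20: 0 child(ren)
  node 45: 1 child(ren)
  node 44: 1 child(ren)
  node 32: 0 child(ren)
Matching nodes: [2, 19, 8, 48, 24, 45, 44]
Count of internal (non-leaf) nodes: 7


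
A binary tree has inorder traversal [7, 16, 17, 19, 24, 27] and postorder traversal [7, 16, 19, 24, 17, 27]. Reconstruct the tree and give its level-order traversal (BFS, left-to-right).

Inorder:   [7, 16, 17, 19, 24, 27]
Postorder: [7, 16, 19, 24, 17, 27]
Algorithm: postorder visits root last, so walk postorder right-to-left;
each value is the root of the current inorder slice — split it at that
value, recurse on the right subtree first, then the left.
Recursive splits:
  root=27; inorder splits into left=[7, 16, 17, 19, 24], right=[]
  root=17; inorder splits into left=[7, 16], right=[19, 24]
  root=24; inorder splits into left=[19], right=[]
  root=19; inorder splits into left=[], right=[]
  root=16; inorder splits into left=[7], right=[]
  root=7; inorder splits into left=[], right=[]
Reconstructed level-order: [27, 17, 16, 24, 7, 19]


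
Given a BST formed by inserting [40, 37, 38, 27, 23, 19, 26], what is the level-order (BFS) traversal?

Tree insertion order: [40, 37, 38, 27, 23, 19, 26]
Tree (level-order array): [40, 37, None, 27, 38, 23, None, None, None, 19, 26]
BFS from the root, enqueuing left then right child of each popped node:
  queue [40] -> pop 40, enqueue [37], visited so far: [40]
  queue [37] -> pop 37, enqueue [27, 38], visited so far: [40, 37]
  queue [27, 38] -> pop 27, enqueue [23], visited so far: [40, 37, 27]
  queue [38, 23] -> pop 38, enqueue [none], visited so far: [40, 37, 27, 38]
  queue [23] -> pop 23, enqueue [19, 26], visited so far: [40, 37, 27, 38, 23]
  queue [19, 26] -> pop 19, enqueue [none], visited so far: [40, 37, 27, 38, 23, 19]
  queue [26] -> pop 26, enqueue [none], visited so far: [40, 37, 27, 38, 23, 19, 26]
Result: [40, 37, 27, 38, 23, 19, 26]


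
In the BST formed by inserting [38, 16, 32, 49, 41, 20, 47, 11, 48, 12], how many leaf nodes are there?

Tree built from: [38, 16, 32, 49, 41, 20, 47, 11, 48, 12]
Tree (level-order array): [38, 16, 49, 11, 32, 41, None, None, 12, 20, None, None, 47, None, None, None, None, None, 48]
Rule: A leaf has 0 children.
Per-node child counts:
  node 38: 2 child(ren)
  node 16: 2 child(ren)
  node 11: 1 child(ren)
  node 12: 0 child(ren)
  node 32: 1 child(ren)
  node 20: 0 child(ren)
  node 49: 1 child(ren)
  node 41: 1 child(ren)
  node 47: 1 child(ren)
  node 48: 0 child(ren)
Matching nodes: [12, 20, 48]
Count of leaf nodes: 3


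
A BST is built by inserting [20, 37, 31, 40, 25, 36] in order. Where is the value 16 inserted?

Starting tree (level order): [20, None, 37, 31, 40, 25, 36]
Insertion path: 20
Result: insert 16 as left child of 20
Final tree (level order): [20, 16, 37, None, None, 31, 40, 25, 36]


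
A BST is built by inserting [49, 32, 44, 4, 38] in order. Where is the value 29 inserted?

Starting tree (level order): [49, 32, None, 4, 44, None, None, 38]
Insertion path: 49 -> 32 -> 4
Result: insert 29 as right child of 4
Final tree (level order): [49, 32, None, 4, 44, None, 29, 38]


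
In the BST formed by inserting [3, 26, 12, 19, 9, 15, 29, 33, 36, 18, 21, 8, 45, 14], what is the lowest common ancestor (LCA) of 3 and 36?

Tree insertion order: [3, 26, 12, 19, 9, 15, 29, 33, 36, 18, 21, 8, 45, 14]
Tree (level-order array): [3, None, 26, 12, 29, 9, 19, None, 33, 8, None, 15, 21, None, 36, None, None, 14, 18, None, None, None, 45]
In a BST, the LCA of p=3, q=36 is the first node v on the
root-to-leaf path with p <= v <= q (go left if both < v, right if both > v).
Walk from root:
  at 3: 3 <= 3 <= 36, this is the LCA
LCA = 3


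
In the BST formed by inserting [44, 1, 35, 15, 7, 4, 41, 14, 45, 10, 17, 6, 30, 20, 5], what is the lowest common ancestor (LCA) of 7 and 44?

Tree insertion order: [44, 1, 35, 15, 7, 4, 41, 14, 45, 10, 17, 6, 30, 20, 5]
Tree (level-order array): [44, 1, 45, None, 35, None, None, 15, 41, 7, 17, None, None, 4, 14, None, 30, None, 6, 10, None, 20, None, 5]
In a BST, the LCA of p=7, q=44 is the first node v on the
root-to-leaf path with p <= v <= q (go left if both < v, right if both > v).
Walk from root:
  at 44: 7 <= 44 <= 44, this is the LCA
LCA = 44


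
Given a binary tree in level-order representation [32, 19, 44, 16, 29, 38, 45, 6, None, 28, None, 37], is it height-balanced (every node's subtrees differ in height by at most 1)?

Tree (level-order array): [32, 19, 44, 16, 29, 38, 45, 6, None, 28, None, 37]
Definition: a tree is height-balanced if, at every node, |h(left) - h(right)| <= 1 (empty subtree has height -1).
Bottom-up per-node check:
  node 6: h_left=-1, h_right=-1, diff=0 [OK], height=0
  node 16: h_left=0, h_right=-1, diff=1 [OK], height=1
  node 28: h_left=-1, h_right=-1, diff=0 [OK], height=0
  node 29: h_left=0, h_right=-1, diff=1 [OK], height=1
  node 19: h_left=1, h_right=1, diff=0 [OK], height=2
  node 37: h_left=-1, h_right=-1, diff=0 [OK], height=0
  node 38: h_left=0, h_right=-1, diff=1 [OK], height=1
  node 45: h_left=-1, h_right=-1, diff=0 [OK], height=0
  node 44: h_left=1, h_right=0, diff=1 [OK], height=2
  node 32: h_left=2, h_right=2, diff=0 [OK], height=3
All nodes satisfy the balance condition.
Result: Balanced


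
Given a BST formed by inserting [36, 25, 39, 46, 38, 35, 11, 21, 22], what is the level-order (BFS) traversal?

Tree insertion order: [36, 25, 39, 46, 38, 35, 11, 21, 22]
Tree (level-order array): [36, 25, 39, 11, 35, 38, 46, None, 21, None, None, None, None, None, None, None, 22]
BFS from the root, enqueuing left then right child of each popped node:
  queue [36] -> pop 36, enqueue [25, 39], visited so far: [36]
  queue [25, 39] -> pop 25, enqueue [11, 35], visited so far: [36, 25]
  queue [39, 11, 35] -> pop 39, enqueue [38, 46], visited so far: [36, 25, 39]
  queue [11, 35, 38, 46] -> pop 11, enqueue [21], visited so far: [36, 25, 39, 11]
  queue [35, 38, 46, 21] -> pop 35, enqueue [none], visited so far: [36, 25, 39, 11, 35]
  queue [38, 46, 21] -> pop 38, enqueue [none], visited so far: [36, 25, 39, 11, 35, 38]
  queue [46, 21] -> pop 46, enqueue [none], visited so far: [36, 25, 39, 11, 35, 38, 46]
  queue [21] -> pop 21, enqueue [22], visited so far: [36, 25, 39, 11, 35, 38, 46, 21]
  queue [22] -> pop 22, enqueue [none], visited so far: [36, 25, 39, 11, 35, 38, 46, 21, 22]
Result: [36, 25, 39, 11, 35, 38, 46, 21, 22]


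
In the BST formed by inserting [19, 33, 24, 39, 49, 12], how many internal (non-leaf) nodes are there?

Tree built from: [19, 33, 24, 39, 49, 12]
Tree (level-order array): [19, 12, 33, None, None, 24, 39, None, None, None, 49]
Rule: An internal node has at least one child.
Per-node child counts:
  node 19: 2 child(ren)
  node 12: 0 child(ren)
  node 33: 2 child(ren)
  node 24: 0 child(ren)
  node 39: 1 child(ren)
  node 49: 0 child(ren)
Matching nodes: [19, 33, 39]
Count of internal (non-leaf) nodes: 3


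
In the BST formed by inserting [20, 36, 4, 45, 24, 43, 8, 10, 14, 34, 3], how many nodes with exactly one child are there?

Tree built from: [20, 36, 4, 45, 24, 43, 8, 10, 14, 34, 3]
Tree (level-order array): [20, 4, 36, 3, 8, 24, 45, None, None, None, 10, None, 34, 43, None, None, 14]
Rule: These are nodes with exactly 1 non-null child.
Per-node child counts:
  node 20: 2 child(ren)
  node 4: 2 child(ren)
  node 3: 0 child(ren)
  node 8: 1 child(ren)
  node 10: 1 child(ren)
  node 14: 0 child(ren)
  node 36: 2 child(ren)
  node 24: 1 child(ren)
  node 34: 0 child(ren)
  node 45: 1 child(ren)
  node 43: 0 child(ren)
Matching nodes: [8, 10, 24, 45]
Count of nodes with exactly one child: 4


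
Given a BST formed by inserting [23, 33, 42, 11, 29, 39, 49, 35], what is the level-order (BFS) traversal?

Tree insertion order: [23, 33, 42, 11, 29, 39, 49, 35]
Tree (level-order array): [23, 11, 33, None, None, 29, 42, None, None, 39, 49, 35]
BFS from the root, enqueuing left then right child of each popped node:
  queue [23] -> pop 23, enqueue [11, 33], visited so far: [23]
  queue [11, 33] -> pop 11, enqueue [none], visited so far: [23, 11]
  queue [33] -> pop 33, enqueue [29, 42], visited so far: [23, 11, 33]
  queue [29, 42] -> pop 29, enqueue [none], visited so far: [23, 11, 33, 29]
  queue [42] -> pop 42, enqueue [39, 49], visited so far: [23, 11, 33, 29, 42]
  queue [39, 49] -> pop 39, enqueue [35], visited so far: [23, 11, 33, 29, 42, 39]
  queue [49, 35] -> pop 49, enqueue [none], visited so far: [23, 11, 33, 29, 42, 39, 49]
  queue [35] -> pop 35, enqueue [none], visited so far: [23, 11, 33, 29, 42, 39, 49, 35]
Result: [23, 11, 33, 29, 42, 39, 49, 35]


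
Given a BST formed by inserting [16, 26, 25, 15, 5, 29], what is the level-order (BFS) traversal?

Tree insertion order: [16, 26, 25, 15, 5, 29]
Tree (level-order array): [16, 15, 26, 5, None, 25, 29]
BFS from the root, enqueuing left then right child of each popped node:
  queue [16] -> pop 16, enqueue [15, 26], visited so far: [16]
  queue [15, 26] -> pop 15, enqueue [5], visited so far: [16, 15]
  queue [26, 5] -> pop 26, enqueue [25, 29], visited so far: [16, 15, 26]
  queue [5, 25, 29] -> pop 5, enqueue [none], visited so far: [16, 15, 26, 5]
  queue [25, 29] -> pop 25, enqueue [none], visited so far: [16, 15, 26, 5, 25]
  queue [29] -> pop 29, enqueue [none], visited so far: [16, 15, 26, 5, 25, 29]
Result: [16, 15, 26, 5, 25, 29]


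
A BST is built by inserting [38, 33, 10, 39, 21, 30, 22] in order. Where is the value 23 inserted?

Starting tree (level order): [38, 33, 39, 10, None, None, None, None, 21, None, 30, 22]
Insertion path: 38 -> 33 -> 10 -> 21 -> 30 -> 22
Result: insert 23 as right child of 22
Final tree (level order): [38, 33, 39, 10, None, None, None, None, 21, None, 30, 22, None, None, 23]


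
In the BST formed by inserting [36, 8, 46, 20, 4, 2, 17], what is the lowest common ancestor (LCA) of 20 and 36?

Tree insertion order: [36, 8, 46, 20, 4, 2, 17]
Tree (level-order array): [36, 8, 46, 4, 20, None, None, 2, None, 17]
In a BST, the LCA of p=20, q=36 is the first node v on the
root-to-leaf path with p <= v <= q (go left if both < v, right if both > v).
Walk from root:
  at 36: 20 <= 36 <= 36, this is the LCA
LCA = 36


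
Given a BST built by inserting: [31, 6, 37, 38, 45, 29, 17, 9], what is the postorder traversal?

Tree insertion order: [31, 6, 37, 38, 45, 29, 17, 9]
Tree (level-order array): [31, 6, 37, None, 29, None, 38, 17, None, None, 45, 9]
Postorder traversal: [9, 17, 29, 6, 45, 38, 37, 31]


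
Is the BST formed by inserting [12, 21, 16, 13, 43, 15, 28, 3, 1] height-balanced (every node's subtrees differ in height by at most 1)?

Tree (level-order array): [12, 3, 21, 1, None, 16, 43, None, None, 13, None, 28, None, None, 15]
Definition: a tree is height-balanced if, at every node, |h(left) - h(right)| <= 1 (empty subtree has height -1).
Bottom-up per-node check:
  node 1: h_left=-1, h_right=-1, diff=0 [OK], height=0
  node 3: h_left=0, h_right=-1, diff=1 [OK], height=1
  node 15: h_left=-1, h_right=-1, diff=0 [OK], height=0
  node 13: h_left=-1, h_right=0, diff=1 [OK], height=1
  node 16: h_left=1, h_right=-1, diff=2 [FAIL (|1--1|=2 > 1)], height=2
  node 28: h_left=-1, h_right=-1, diff=0 [OK], height=0
  node 43: h_left=0, h_right=-1, diff=1 [OK], height=1
  node 21: h_left=2, h_right=1, diff=1 [OK], height=3
  node 12: h_left=1, h_right=3, diff=2 [FAIL (|1-3|=2 > 1)], height=4
Node 16 violates the condition: |1 - -1| = 2 > 1.
Result: Not balanced


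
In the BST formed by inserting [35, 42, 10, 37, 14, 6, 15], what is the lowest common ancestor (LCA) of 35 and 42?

Tree insertion order: [35, 42, 10, 37, 14, 6, 15]
Tree (level-order array): [35, 10, 42, 6, 14, 37, None, None, None, None, 15]
In a BST, the LCA of p=35, q=42 is the first node v on the
root-to-leaf path with p <= v <= q (go left if both < v, right if both > v).
Walk from root:
  at 35: 35 <= 35 <= 42, this is the LCA
LCA = 35


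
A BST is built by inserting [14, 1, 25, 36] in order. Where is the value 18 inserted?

Starting tree (level order): [14, 1, 25, None, None, None, 36]
Insertion path: 14 -> 25
Result: insert 18 as left child of 25
Final tree (level order): [14, 1, 25, None, None, 18, 36]


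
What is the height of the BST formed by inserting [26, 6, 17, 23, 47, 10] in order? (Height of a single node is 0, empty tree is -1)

Insertion order: [26, 6, 17, 23, 47, 10]
Tree (level-order array): [26, 6, 47, None, 17, None, None, 10, 23]
Compute height bottom-up (empty subtree = -1):
  height(10) = 1 + max(-1, -1) = 0
  height(23) = 1 + max(-1, -1) = 0
  height(17) = 1 + max(0, 0) = 1
  height(6) = 1 + max(-1, 1) = 2
  height(47) = 1 + max(-1, -1) = 0
  height(26) = 1 + max(2, 0) = 3
Height = 3


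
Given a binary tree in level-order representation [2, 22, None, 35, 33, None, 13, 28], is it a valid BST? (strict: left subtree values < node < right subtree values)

Level-order array: [2, 22, None, 35, 33, None, 13, 28]
Validate using subtree bounds (lo, hi): at each node, require lo < value < hi,
then recurse left with hi=value and right with lo=value.
Preorder trace (stopping at first violation):
  at node 2 with bounds (-inf, +inf): OK
  at node 22 with bounds (-inf, 2): VIOLATION
Node 22 violates its bound: not (-inf < 22 < 2).
Result: Not a valid BST


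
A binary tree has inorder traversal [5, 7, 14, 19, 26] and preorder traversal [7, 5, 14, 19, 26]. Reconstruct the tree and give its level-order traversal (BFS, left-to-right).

Inorder:  [5, 7, 14, 19, 26]
Preorder: [7, 5, 14, 19, 26]
Algorithm: preorder visits root first, so consume preorder in order;
for each root, split the current inorder slice at that value into
left-subtree inorder and right-subtree inorder, then recurse.
Recursive splits:
  root=7; inorder splits into left=[5], right=[14, 19, 26]
  root=5; inorder splits into left=[], right=[]
  root=14; inorder splits into left=[], right=[19, 26]
  root=19; inorder splits into left=[], right=[26]
  root=26; inorder splits into left=[], right=[]
Reconstructed level-order: [7, 5, 14, 19, 26]


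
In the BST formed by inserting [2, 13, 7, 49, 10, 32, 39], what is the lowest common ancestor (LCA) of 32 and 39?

Tree insertion order: [2, 13, 7, 49, 10, 32, 39]
Tree (level-order array): [2, None, 13, 7, 49, None, 10, 32, None, None, None, None, 39]
In a BST, the LCA of p=32, q=39 is the first node v on the
root-to-leaf path with p <= v <= q (go left if both < v, right if both > v).
Walk from root:
  at 2: both 32 and 39 > 2, go right
  at 13: both 32 and 39 > 13, go right
  at 49: both 32 and 39 < 49, go left
  at 32: 32 <= 32 <= 39, this is the LCA
LCA = 32


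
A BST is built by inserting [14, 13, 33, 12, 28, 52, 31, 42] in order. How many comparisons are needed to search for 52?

Search path for 52: 14 -> 33 -> 52
Found: True
Comparisons: 3


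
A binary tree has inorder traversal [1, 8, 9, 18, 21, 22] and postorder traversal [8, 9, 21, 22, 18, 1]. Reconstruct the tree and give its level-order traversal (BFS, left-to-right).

Inorder:   [1, 8, 9, 18, 21, 22]
Postorder: [8, 9, 21, 22, 18, 1]
Algorithm: postorder visits root last, so walk postorder right-to-left;
each value is the root of the current inorder slice — split it at that
value, recurse on the right subtree first, then the left.
Recursive splits:
  root=1; inorder splits into left=[], right=[8, 9, 18, 21, 22]
  root=18; inorder splits into left=[8, 9], right=[21, 22]
  root=22; inorder splits into left=[21], right=[]
  root=21; inorder splits into left=[], right=[]
  root=9; inorder splits into left=[8], right=[]
  root=8; inorder splits into left=[], right=[]
Reconstructed level-order: [1, 18, 9, 22, 8, 21]


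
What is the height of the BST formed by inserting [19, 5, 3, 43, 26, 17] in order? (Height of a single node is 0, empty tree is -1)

Insertion order: [19, 5, 3, 43, 26, 17]
Tree (level-order array): [19, 5, 43, 3, 17, 26]
Compute height bottom-up (empty subtree = -1):
  height(3) = 1 + max(-1, -1) = 0
  height(17) = 1 + max(-1, -1) = 0
  height(5) = 1 + max(0, 0) = 1
  height(26) = 1 + max(-1, -1) = 0
  height(43) = 1 + max(0, -1) = 1
  height(19) = 1 + max(1, 1) = 2
Height = 2


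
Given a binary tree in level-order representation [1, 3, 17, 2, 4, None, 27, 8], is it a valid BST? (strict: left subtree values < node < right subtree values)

Level-order array: [1, 3, 17, 2, 4, None, 27, 8]
Validate using subtree bounds (lo, hi): at each node, require lo < value < hi,
then recurse left with hi=value and right with lo=value.
Preorder trace (stopping at first violation):
  at node 1 with bounds (-inf, +inf): OK
  at node 3 with bounds (-inf, 1): VIOLATION
Node 3 violates its bound: not (-inf < 3 < 1).
Result: Not a valid BST


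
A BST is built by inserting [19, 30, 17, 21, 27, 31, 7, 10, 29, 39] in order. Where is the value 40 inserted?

Starting tree (level order): [19, 17, 30, 7, None, 21, 31, None, 10, None, 27, None, 39, None, None, None, 29]
Insertion path: 19 -> 30 -> 31 -> 39
Result: insert 40 as right child of 39
Final tree (level order): [19, 17, 30, 7, None, 21, 31, None, 10, None, 27, None, 39, None, None, None, 29, None, 40]


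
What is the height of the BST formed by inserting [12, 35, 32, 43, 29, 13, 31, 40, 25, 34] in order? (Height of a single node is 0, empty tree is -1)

Insertion order: [12, 35, 32, 43, 29, 13, 31, 40, 25, 34]
Tree (level-order array): [12, None, 35, 32, 43, 29, 34, 40, None, 13, 31, None, None, None, None, None, 25]
Compute height bottom-up (empty subtree = -1):
  height(25) = 1 + max(-1, -1) = 0
  height(13) = 1 + max(-1, 0) = 1
  height(31) = 1 + max(-1, -1) = 0
  height(29) = 1 + max(1, 0) = 2
  height(34) = 1 + max(-1, -1) = 0
  height(32) = 1 + max(2, 0) = 3
  height(40) = 1 + max(-1, -1) = 0
  height(43) = 1 + max(0, -1) = 1
  height(35) = 1 + max(3, 1) = 4
  height(12) = 1 + max(-1, 4) = 5
Height = 5


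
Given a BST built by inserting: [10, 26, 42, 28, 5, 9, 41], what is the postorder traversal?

Tree insertion order: [10, 26, 42, 28, 5, 9, 41]
Tree (level-order array): [10, 5, 26, None, 9, None, 42, None, None, 28, None, None, 41]
Postorder traversal: [9, 5, 41, 28, 42, 26, 10]


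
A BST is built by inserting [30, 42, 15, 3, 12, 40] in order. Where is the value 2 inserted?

Starting tree (level order): [30, 15, 42, 3, None, 40, None, None, 12]
Insertion path: 30 -> 15 -> 3
Result: insert 2 as left child of 3
Final tree (level order): [30, 15, 42, 3, None, 40, None, 2, 12]


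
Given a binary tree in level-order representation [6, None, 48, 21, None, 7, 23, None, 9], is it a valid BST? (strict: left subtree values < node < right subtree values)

Level-order array: [6, None, 48, 21, None, 7, 23, None, 9]
Validate using subtree bounds (lo, hi): at each node, require lo < value < hi,
then recurse left with hi=value and right with lo=value.
Preorder trace (stopping at first violation):
  at node 6 with bounds (-inf, +inf): OK
  at node 48 with bounds (6, +inf): OK
  at node 21 with bounds (6, 48): OK
  at node 7 with bounds (6, 21): OK
  at node 9 with bounds (7, 21): OK
  at node 23 with bounds (21, 48): OK
No violation found at any node.
Result: Valid BST


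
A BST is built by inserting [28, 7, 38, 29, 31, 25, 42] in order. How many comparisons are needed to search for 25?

Search path for 25: 28 -> 7 -> 25
Found: True
Comparisons: 3


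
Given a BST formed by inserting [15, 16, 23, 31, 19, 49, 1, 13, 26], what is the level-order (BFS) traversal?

Tree insertion order: [15, 16, 23, 31, 19, 49, 1, 13, 26]
Tree (level-order array): [15, 1, 16, None, 13, None, 23, None, None, 19, 31, None, None, 26, 49]
BFS from the root, enqueuing left then right child of each popped node:
  queue [15] -> pop 15, enqueue [1, 16], visited so far: [15]
  queue [1, 16] -> pop 1, enqueue [13], visited so far: [15, 1]
  queue [16, 13] -> pop 16, enqueue [23], visited so far: [15, 1, 16]
  queue [13, 23] -> pop 13, enqueue [none], visited so far: [15, 1, 16, 13]
  queue [23] -> pop 23, enqueue [19, 31], visited so far: [15, 1, 16, 13, 23]
  queue [19, 31] -> pop 19, enqueue [none], visited so far: [15, 1, 16, 13, 23, 19]
  queue [31] -> pop 31, enqueue [26, 49], visited so far: [15, 1, 16, 13, 23, 19, 31]
  queue [26, 49] -> pop 26, enqueue [none], visited so far: [15, 1, 16, 13, 23, 19, 31, 26]
  queue [49] -> pop 49, enqueue [none], visited so far: [15, 1, 16, 13, 23, 19, 31, 26, 49]
Result: [15, 1, 16, 13, 23, 19, 31, 26, 49]


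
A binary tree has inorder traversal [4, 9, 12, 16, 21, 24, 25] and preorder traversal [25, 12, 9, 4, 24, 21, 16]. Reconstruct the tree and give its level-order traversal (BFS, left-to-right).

Inorder:  [4, 9, 12, 16, 21, 24, 25]
Preorder: [25, 12, 9, 4, 24, 21, 16]
Algorithm: preorder visits root first, so consume preorder in order;
for each root, split the current inorder slice at that value into
left-subtree inorder and right-subtree inorder, then recurse.
Recursive splits:
  root=25; inorder splits into left=[4, 9, 12, 16, 21, 24], right=[]
  root=12; inorder splits into left=[4, 9], right=[16, 21, 24]
  root=9; inorder splits into left=[4], right=[]
  root=4; inorder splits into left=[], right=[]
  root=24; inorder splits into left=[16, 21], right=[]
  root=21; inorder splits into left=[16], right=[]
  root=16; inorder splits into left=[], right=[]
Reconstructed level-order: [25, 12, 9, 24, 4, 21, 16]


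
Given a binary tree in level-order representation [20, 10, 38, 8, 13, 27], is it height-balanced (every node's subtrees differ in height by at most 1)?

Tree (level-order array): [20, 10, 38, 8, 13, 27]
Definition: a tree is height-balanced if, at every node, |h(left) - h(right)| <= 1 (empty subtree has height -1).
Bottom-up per-node check:
  node 8: h_left=-1, h_right=-1, diff=0 [OK], height=0
  node 13: h_left=-1, h_right=-1, diff=0 [OK], height=0
  node 10: h_left=0, h_right=0, diff=0 [OK], height=1
  node 27: h_left=-1, h_right=-1, diff=0 [OK], height=0
  node 38: h_left=0, h_right=-1, diff=1 [OK], height=1
  node 20: h_left=1, h_right=1, diff=0 [OK], height=2
All nodes satisfy the balance condition.
Result: Balanced


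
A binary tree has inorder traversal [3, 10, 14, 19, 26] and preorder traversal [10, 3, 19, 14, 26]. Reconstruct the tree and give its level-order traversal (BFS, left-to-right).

Inorder:  [3, 10, 14, 19, 26]
Preorder: [10, 3, 19, 14, 26]
Algorithm: preorder visits root first, so consume preorder in order;
for each root, split the current inorder slice at that value into
left-subtree inorder and right-subtree inorder, then recurse.
Recursive splits:
  root=10; inorder splits into left=[3], right=[14, 19, 26]
  root=3; inorder splits into left=[], right=[]
  root=19; inorder splits into left=[14], right=[26]
  root=14; inorder splits into left=[], right=[]
  root=26; inorder splits into left=[], right=[]
Reconstructed level-order: [10, 3, 19, 14, 26]


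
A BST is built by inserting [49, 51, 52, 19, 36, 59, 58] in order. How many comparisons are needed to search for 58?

Search path for 58: 49 -> 51 -> 52 -> 59 -> 58
Found: True
Comparisons: 5


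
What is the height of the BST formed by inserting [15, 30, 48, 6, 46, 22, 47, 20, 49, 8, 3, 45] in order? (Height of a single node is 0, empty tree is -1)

Insertion order: [15, 30, 48, 6, 46, 22, 47, 20, 49, 8, 3, 45]
Tree (level-order array): [15, 6, 30, 3, 8, 22, 48, None, None, None, None, 20, None, 46, 49, None, None, 45, 47]
Compute height bottom-up (empty subtree = -1):
  height(3) = 1 + max(-1, -1) = 0
  height(8) = 1 + max(-1, -1) = 0
  height(6) = 1 + max(0, 0) = 1
  height(20) = 1 + max(-1, -1) = 0
  height(22) = 1 + max(0, -1) = 1
  height(45) = 1 + max(-1, -1) = 0
  height(47) = 1 + max(-1, -1) = 0
  height(46) = 1 + max(0, 0) = 1
  height(49) = 1 + max(-1, -1) = 0
  height(48) = 1 + max(1, 0) = 2
  height(30) = 1 + max(1, 2) = 3
  height(15) = 1 + max(1, 3) = 4
Height = 4


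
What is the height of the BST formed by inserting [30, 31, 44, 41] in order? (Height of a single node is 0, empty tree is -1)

Insertion order: [30, 31, 44, 41]
Tree (level-order array): [30, None, 31, None, 44, 41]
Compute height bottom-up (empty subtree = -1):
  height(41) = 1 + max(-1, -1) = 0
  height(44) = 1 + max(0, -1) = 1
  height(31) = 1 + max(-1, 1) = 2
  height(30) = 1 + max(-1, 2) = 3
Height = 3


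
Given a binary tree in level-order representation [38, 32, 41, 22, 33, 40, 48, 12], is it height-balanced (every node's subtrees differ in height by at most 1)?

Tree (level-order array): [38, 32, 41, 22, 33, 40, 48, 12]
Definition: a tree is height-balanced if, at every node, |h(left) - h(right)| <= 1 (empty subtree has height -1).
Bottom-up per-node check:
  node 12: h_left=-1, h_right=-1, diff=0 [OK], height=0
  node 22: h_left=0, h_right=-1, diff=1 [OK], height=1
  node 33: h_left=-1, h_right=-1, diff=0 [OK], height=0
  node 32: h_left=1, h_right=0, diff=1 [OK], height=2
  node 40: h_left=-1, h_right=-1, diff=0 [OK], height=0
  node 48: h_left=-1, h_right=-1, diff=0 [OK], height=0
  node 41: h_left=0, h_right=0, diff=0 [OK], height=1
  node 38: h_left=2, h_right=1, diff=1 [OK], height=3
All nodes satisfy the balance condition.
Result: Balanced


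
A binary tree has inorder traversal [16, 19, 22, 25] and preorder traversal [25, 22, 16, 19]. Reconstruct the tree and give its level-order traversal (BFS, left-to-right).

Inorder:  [16, 19, 22, 25]
Preorder: [25, 22, 16, 19]
Algorithm: preorder visits root first, so consume preorder in order;
for each root, split the current inorder slice at that value into
left-subtree inorder and right-subtree inorder, then recurse.
Recursive splits:
  root=25; inorder splits into left=[16, 19, 22], right=[]
  root=22; inorder splits into left=[16, 19], right=[]
  root=16; inorder splits into left=[], right=[19]
  root=19; inorder splits into left=[], right=[]
Reconstructed level-order: [25, 22, 16, 19]


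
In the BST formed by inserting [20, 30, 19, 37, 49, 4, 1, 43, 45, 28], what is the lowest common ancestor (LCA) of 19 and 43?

Tree insertion order: [20, 30, 19, 37, 49, 4, 1, 43, 45, 28]
Tree (level-order array): [20, 19, 30, 4, None, 28, 37, 1, None, None, None, None, 49, None, None, 43, None, None, 45]
In a BST, the LCA of p=19, q=43 is the first node v on the
root-to-leaf path with p <= v <= q (go left if both < v, right if both > v).
Walk from root:
  at 20: 19 <= 20 <= 43, this is the LCA
LCA = 20


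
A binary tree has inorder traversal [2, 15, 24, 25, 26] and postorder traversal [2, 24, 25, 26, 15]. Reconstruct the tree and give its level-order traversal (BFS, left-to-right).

Inorder:   [2, 15, 24, 25, 26]
Postorder: [2, 24, 25, 26, 15]
Algorithm: postorder visits root last, so walk postorder right-to-left;
each value is the root of the current inorder slice — split it at that
value, recurse on the right subtree first, then the left.
Recursive splits:
  root=15; inorder splits into left=[2], right=[24, 25, 26]
  root=26; inorder splits into left=[24, 25], right=[]
  root=25; inorder splits into left=[24], right=[]
  root=24; inorder splits into left=[], right=[]
  root=2; inorder splits into left=[], right=[]
Reconstructed level-order: [15, 2, 26, 25, 24]


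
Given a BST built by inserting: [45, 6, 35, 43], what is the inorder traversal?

Tree insertion order: [45, 6, 35, 43]
Tree (level-order array): [45, 6, None, None, 35, None, 43]
Inorder traversal: [6, 35, 43, 45]


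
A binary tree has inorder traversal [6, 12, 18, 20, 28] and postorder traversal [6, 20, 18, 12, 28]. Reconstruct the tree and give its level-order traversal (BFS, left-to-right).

Inorder:   [6, 12, 18, 20, 28]
Postorder: [6, 20, 18, 12, 28]
Algorithm: postorder visits root last, so walk postorder right-to-left;
each value is the root of the current inorder slice — split it at that
value, recurse on the right subtree first, then the left.
Recursive splits:
  root=28; inorder splits into left=[6, 12, 18, 20], right=[]
  root=12; inorder splits into left=[6], right=[18, 20]
  root=18; inorder splits into left=[], right=[20]
  root=20; inorder splits into left=[], right=[]
  root=6; inorder splits into left=[], right=[]
Reconstructed level-order: [28, 12, 6, 18, 20]


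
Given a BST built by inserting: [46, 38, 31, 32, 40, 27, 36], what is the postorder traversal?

Tree insertion order: [46, 38, 31, 32, 40, 27, 36]
Tree (level-order array): [46, 38, None, 31, 40, 27, 32, None, None, None, None, None, 36]
Postorder traversal: [27, 36, 32, 31, 40, 38, 46]


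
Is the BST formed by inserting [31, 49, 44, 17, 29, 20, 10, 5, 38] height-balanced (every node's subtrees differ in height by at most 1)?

Tree (level-order array): [31, 17, 49, 10, 29, 44, None, 5, None, 20, None, 38]
Definition: a tree is height-balanced if, at every node, |h(left) - h(right)| <= 1 (empty subtree has height -1).
Bottom-up per-node check:
  node 5: h_left=-1, h_right=-1, diff=0 [OK], height=0
  node 10: h_left=0, h_right=-1, diff=1 [OK], height=1
  node 20: h_left=-1, h_right=-1, diff=0 [OK], height=0
  node 29: h_left=0, h_right=-1, diff=1 [OK], height=1
  node 17: h_left=1, h_right=1, diff=0 [OK], height=2
  node 38: h_left=-1, h_right=-1, diff=0 [OK], height=0
  node 44: h_left=0, h_right=-1, diff=1 [OK], height=1
  node 49: h_left=1, h_right=-1, diff=2 [FAIL (|1--1|=2 > 1)], height=2
  node 31: h_left=2, h_right=2, diff=0 [OK], height=3
Node 49 violates the condition: |1 - -1| = 2 > 1.
Result: Not balanced


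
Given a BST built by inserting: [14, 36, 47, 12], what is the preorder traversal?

Tree insertion order: [14, 36, 47, 12]
Tree (level-order array): [14, 12, 36, None, None, None, 47]
Preorder traversal: [14, 12, 36, 47]


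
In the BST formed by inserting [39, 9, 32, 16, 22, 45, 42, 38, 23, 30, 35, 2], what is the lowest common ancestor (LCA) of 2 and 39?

Tree insertion order: [39, 9, 32, 16, 22, 45, 42, 38, 23, 30, 35, 2]
Tree (level-order array): [39, 9, 45, 2, 32, 42, None, None, None, 16, 38, None, None, None, 22, 35, None, None, 23, None, None, None, 30]
In a BST, the LCA of p=2, q=39 is the first node v on the
root-to-leaf path with p <= v <= q (go left if both < v, right if both > v).
Walk from root:
  at 39: 2 <= 39 <= 39, this is the LCA
LCA = 39


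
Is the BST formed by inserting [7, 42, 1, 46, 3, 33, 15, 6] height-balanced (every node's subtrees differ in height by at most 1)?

Tree (level-order array): [7, 1, 42, None, 3, 33, 46, None, 6, 15]
Definition: a tree is height-balanced if, at every node, |h(left) - h(right)| <= 1 (empty subtree has height -1).
Bottom-up per-node check:
  node 6: h_left=-1, h_right=-1, diff=0 [OK], height=0
  node 3: h_left=-1, h_right=0, diff=1 [OK], height=1
  node 1: h_left=-1, h_right=1, diff=2 [FAIL (|-1-1|=2 > 1)], height=2
  node 15: h_left=-1, h_right=-1, diff=0 [OK], height=0
  node 33: h_left=0, h_right=-1, diff=1 [OK], height=1
  node 46: h_left=-1, h_right=-1, diff=0 [OK], height=0
  node 42: h_left=1, h_right=0, diff=1 [OK], height=2
  node 7: h_left=2, h_right=2, diff=0 [OK], height=3
Node 1 violates the condition: |-1 - 1| = 2 > 1.
Result: Not balanced
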